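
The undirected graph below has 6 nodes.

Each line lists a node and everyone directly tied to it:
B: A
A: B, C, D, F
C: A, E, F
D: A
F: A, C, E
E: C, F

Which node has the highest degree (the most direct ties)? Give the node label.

Degrees — A:4, B:1, C:3, D:1, E:2, F:3.
The maximum is 4, attained only by A.

A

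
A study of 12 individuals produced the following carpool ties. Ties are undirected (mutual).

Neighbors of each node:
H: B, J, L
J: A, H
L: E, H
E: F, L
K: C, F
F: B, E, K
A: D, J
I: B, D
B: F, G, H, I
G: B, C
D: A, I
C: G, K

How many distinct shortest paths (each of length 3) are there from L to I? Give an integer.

The shortest distance is 3, and the only length-3 path is L–H–B–I. So there is exactly 1 shortest path.

1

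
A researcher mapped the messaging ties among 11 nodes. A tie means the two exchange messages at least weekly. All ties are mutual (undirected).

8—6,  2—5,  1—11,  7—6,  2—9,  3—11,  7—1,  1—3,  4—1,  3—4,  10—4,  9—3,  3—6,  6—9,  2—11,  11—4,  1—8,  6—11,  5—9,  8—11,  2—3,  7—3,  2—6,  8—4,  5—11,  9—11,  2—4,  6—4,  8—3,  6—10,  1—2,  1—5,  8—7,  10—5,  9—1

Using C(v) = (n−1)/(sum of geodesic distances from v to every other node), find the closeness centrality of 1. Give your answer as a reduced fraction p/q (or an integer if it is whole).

Distances from 1: 2:1, 3:1, 4:1, 5:1, 6:2, 7:1, 8:1, 9:1, 10:2, 11:1. Sum = 12.
n = 11, so closeness = 10/12 = 5/6.

5/6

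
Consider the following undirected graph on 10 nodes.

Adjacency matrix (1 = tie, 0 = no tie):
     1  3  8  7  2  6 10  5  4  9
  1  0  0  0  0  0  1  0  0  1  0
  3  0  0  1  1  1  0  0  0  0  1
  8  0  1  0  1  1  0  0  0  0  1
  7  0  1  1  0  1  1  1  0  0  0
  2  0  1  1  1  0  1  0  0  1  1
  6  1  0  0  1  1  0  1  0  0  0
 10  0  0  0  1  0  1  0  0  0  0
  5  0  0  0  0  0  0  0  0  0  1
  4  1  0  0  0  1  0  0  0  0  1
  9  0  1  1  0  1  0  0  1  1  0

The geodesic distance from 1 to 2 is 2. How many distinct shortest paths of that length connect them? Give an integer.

The shortest distance is 2. The length-2 paths are: 1–6–2; 1–4–2.
That gives 2 distinct shortest paths.

2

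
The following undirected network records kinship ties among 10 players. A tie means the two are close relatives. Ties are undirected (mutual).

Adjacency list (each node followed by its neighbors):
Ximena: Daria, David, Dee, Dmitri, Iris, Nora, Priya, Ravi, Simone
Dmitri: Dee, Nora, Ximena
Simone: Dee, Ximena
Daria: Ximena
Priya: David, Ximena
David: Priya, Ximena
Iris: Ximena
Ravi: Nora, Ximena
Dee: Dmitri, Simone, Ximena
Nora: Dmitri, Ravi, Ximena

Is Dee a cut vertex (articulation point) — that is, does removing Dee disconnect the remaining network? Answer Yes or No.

No

Even without Dee, every remaining node can still reach every other (the residual graph is connected), so Dee is not a cut vertex.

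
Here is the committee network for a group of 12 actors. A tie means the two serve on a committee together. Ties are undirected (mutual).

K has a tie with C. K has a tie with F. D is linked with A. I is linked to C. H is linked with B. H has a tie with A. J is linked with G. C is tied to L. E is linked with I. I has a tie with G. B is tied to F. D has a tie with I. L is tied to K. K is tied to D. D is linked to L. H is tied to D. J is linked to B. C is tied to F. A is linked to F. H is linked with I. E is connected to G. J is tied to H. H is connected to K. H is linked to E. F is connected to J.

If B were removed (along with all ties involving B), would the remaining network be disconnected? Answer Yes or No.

Even without B, every remaining node can still reach every other (the residual graph is connected), so B is not a cut vertex.

No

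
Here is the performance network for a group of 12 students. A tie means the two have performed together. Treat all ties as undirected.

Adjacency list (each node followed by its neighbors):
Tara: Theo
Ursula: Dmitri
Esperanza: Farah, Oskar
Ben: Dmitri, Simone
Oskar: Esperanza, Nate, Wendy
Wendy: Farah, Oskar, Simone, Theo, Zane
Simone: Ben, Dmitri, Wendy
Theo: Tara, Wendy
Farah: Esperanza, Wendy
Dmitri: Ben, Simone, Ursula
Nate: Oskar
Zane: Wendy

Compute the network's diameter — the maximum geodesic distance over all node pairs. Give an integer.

Eccentricity of each node (its greatest distance to any other): Ben:4, Dmitri:4, Esperanza:5, Farah:4, Nate:5, Oskar:4, Simone:3, Tara:5, Theo:4, Ursula:5, Wendy:3, Zane:4.
The maximum eccentricity is 5, realized for instance by the pair Ursula–Nate via Ursula – Dmitri – Simone – Wendy – Oskar – Nate. So the diameter is 5.

5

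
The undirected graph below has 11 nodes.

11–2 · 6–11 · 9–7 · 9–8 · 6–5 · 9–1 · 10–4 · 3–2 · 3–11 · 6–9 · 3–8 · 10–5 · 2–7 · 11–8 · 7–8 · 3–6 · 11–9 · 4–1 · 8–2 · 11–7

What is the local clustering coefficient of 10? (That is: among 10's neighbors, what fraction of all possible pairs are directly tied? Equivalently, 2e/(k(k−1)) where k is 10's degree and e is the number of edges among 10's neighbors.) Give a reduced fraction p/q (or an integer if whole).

10's neighbors: 4 and 5 (k = 2).
Possible neighbor pairs: C(2,2) = 1. Edges among them: none → e = 0.
Clustering(10) = 0/1.

0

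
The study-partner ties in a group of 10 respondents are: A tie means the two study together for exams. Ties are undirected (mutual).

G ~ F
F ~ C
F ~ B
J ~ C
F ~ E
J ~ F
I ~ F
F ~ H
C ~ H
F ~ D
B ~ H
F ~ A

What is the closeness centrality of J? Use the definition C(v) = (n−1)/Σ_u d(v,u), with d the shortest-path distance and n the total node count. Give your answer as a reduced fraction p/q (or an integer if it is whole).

9/16

Distances from J: A:2, B:2, C:1, D:2, E:2, F:1, G:2, H:2, I:2. Sum = 16.
n = 10, so closeness = 9/16.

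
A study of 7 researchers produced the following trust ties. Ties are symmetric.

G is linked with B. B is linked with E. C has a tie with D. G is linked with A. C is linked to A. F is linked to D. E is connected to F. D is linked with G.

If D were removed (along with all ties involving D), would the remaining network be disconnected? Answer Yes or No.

No

Even without D, every remaining node can still reach every other (the residual graph is connected), so D is not a cut vertex.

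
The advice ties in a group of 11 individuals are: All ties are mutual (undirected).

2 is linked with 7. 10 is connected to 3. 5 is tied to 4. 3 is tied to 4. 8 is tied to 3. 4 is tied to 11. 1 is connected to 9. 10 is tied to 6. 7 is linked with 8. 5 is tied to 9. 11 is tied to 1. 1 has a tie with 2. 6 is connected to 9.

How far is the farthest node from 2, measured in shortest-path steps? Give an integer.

4

Distances from 2: 1:1, 3:3, 4:3, 5:3, 6:3, 7:1, 8:2, 9:2, 10:4, 11:2.
The largest is 4 (to 10), so the eccentricity of 2 is 4.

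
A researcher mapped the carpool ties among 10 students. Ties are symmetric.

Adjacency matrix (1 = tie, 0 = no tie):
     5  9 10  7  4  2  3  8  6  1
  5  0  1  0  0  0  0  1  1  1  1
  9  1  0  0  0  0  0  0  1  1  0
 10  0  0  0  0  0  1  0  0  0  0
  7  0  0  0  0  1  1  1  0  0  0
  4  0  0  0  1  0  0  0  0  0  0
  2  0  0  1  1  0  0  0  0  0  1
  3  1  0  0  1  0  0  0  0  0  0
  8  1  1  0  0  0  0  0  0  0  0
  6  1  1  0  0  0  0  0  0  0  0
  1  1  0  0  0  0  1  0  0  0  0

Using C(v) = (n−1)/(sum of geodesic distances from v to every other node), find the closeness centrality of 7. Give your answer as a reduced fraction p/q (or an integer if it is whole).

1/2

Distances from 7: 1:2, 2:1, 3:1, 4:1, 5:2, 6:3, 8:3, 9:3, 10:2. Sum = 18.
n = 10, so closeness = 9/18 = 1/2.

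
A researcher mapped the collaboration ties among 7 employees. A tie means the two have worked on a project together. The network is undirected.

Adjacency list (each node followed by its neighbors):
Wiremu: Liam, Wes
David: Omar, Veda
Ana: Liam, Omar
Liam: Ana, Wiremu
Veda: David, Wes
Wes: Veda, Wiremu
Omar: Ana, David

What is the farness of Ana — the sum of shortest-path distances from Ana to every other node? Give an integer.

Distances from Ana: David:2, Liam:1, Omar:1, Veda:3, Wes:3, Wiremu:2.
Sum = 2 + 1 + 1 + 3 + 3 + 2 = 12.

12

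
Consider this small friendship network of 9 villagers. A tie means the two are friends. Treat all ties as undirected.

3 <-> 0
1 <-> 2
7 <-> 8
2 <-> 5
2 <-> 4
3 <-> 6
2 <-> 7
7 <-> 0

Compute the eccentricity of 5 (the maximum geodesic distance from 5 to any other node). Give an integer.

5

Distances from 5: 0:3, 1:2, 2:1, 3:4, 4:2, 6:5, 7:2, 8:3.
The largest is 5 (to 6), so the eccentricity of 5 is 5.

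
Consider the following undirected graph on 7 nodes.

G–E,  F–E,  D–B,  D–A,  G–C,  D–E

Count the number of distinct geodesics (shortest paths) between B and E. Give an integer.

The shortest distance is 2, and the only length-2 path is B–D–E. So there is exactly 1 shortest path.

1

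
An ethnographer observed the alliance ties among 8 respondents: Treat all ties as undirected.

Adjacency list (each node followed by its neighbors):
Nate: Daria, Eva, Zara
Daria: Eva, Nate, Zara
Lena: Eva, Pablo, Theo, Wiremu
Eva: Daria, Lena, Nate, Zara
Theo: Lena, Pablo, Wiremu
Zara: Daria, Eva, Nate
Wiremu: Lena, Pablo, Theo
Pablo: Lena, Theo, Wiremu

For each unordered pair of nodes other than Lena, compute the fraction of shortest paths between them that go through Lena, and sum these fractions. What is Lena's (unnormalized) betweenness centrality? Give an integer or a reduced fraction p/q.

12

Pairs whose geodesics pass through Lena — Zara–Pablo: 1; Zara–Wiremu: 1; Zara–Theo: 1; Daria–Pablo: 1; Daria–Wiremu: 1; Daria–Theo: 1; Eva–Pablo: 1; Eva–Wiremu: 1; Eva–Theo: 1; Nate–Pablo: 1; Nate–Wiremu: 1; Nate–Theo: 1.
All other pairs contribute 0.
Summing the contributions gives betweenness(Lena) = 12.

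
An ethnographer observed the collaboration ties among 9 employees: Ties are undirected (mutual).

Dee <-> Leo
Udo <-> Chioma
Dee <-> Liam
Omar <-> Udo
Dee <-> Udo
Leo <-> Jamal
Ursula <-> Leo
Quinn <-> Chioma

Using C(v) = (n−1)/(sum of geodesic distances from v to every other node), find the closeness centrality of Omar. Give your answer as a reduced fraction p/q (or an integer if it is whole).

Distances from Omar: Chioma:2, Dee:2, Jamal:4, Leo:3, Liam:3, Quinn:3, Udo:1, Ursula:4. Sum = 22.
n = 9, so closeness = 8/22 = 4/11.

4/11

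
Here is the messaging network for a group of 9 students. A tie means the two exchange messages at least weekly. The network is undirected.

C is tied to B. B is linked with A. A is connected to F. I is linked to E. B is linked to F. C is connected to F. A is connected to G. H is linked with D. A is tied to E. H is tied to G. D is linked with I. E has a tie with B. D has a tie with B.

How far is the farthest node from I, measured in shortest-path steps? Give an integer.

Distances from I: A:2, B:2, C:3, D:1, E:1, F:3, G:3, H:2.
The largest is 3 (to G, C, and F), so the eccentricity of I is 3.

3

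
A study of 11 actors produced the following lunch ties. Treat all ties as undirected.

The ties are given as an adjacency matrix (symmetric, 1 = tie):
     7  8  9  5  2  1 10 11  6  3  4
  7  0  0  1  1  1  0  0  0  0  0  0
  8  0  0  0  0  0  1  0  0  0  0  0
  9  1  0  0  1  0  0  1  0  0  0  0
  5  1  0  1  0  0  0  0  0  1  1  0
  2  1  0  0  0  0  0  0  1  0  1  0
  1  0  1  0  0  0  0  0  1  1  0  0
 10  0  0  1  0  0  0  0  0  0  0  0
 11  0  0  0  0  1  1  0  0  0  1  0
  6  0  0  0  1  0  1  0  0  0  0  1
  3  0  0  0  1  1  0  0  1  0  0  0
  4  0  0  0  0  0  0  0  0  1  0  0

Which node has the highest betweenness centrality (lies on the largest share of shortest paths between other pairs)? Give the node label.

Unnormalized betweenness of each node: 1:35/3, 2:7/2, 3:19/6, 4:0, 5:107/6, 6:16, 7:25/6, 8:0, 9:9, 10:0, 11:17/3.
5 has the largest value, 107/6, making it the main broker — the node through which the most shortest paths run.

5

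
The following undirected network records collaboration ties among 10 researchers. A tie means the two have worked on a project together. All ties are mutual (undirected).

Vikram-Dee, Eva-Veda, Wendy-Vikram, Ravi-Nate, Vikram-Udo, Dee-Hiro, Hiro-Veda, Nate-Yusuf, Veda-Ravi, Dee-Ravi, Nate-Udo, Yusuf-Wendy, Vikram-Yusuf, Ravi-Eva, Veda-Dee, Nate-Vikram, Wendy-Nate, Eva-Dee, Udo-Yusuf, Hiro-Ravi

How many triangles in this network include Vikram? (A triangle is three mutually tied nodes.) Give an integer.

5

Vikram's neighbors: Dee, Nate, Udo, Wendy, and Yusuf.
Neighbor pairs that are themselves tied: Vikram–Nate–Udo; Vikram–Nate–Wendy; Vikram–Nate–Yusuf; Vikram–Udo–Yusuf; Vikram–Wendy–Yusuf. Each forms one triangle with Vikram, for 5 in total.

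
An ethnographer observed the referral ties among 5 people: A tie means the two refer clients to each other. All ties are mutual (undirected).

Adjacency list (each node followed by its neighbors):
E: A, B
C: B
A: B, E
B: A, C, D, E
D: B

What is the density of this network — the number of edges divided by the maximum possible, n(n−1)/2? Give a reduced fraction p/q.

1/2

There are 5 edges and 5 nodes, so the maximum possible is C(5,2) = 10.
Density = 5/10 = 1/2.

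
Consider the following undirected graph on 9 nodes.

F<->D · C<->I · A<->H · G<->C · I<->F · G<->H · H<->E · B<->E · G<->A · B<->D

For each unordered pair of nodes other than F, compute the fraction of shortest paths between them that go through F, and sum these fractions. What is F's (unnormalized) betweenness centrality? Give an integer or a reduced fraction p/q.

9/2

Pairs whose geodesics pass through F — I–E: 1/2; I–B: 1; I–D: 1; C–B: 1/2; C–D: 1; G–D: 1/2.
All other pairs contribute 0.
Summing the contributions gives betweenness(F) = 9/2.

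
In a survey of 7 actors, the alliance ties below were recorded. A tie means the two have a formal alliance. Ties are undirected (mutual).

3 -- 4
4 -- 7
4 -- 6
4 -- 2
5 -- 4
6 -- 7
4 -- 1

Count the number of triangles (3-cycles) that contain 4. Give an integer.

4's neighbors: 1, 2, 3, 5, 6, and 7.
Neighbor pairs that are themselves tied: 4–6–7. Each forms one triangle with 4, for 1 in total.

1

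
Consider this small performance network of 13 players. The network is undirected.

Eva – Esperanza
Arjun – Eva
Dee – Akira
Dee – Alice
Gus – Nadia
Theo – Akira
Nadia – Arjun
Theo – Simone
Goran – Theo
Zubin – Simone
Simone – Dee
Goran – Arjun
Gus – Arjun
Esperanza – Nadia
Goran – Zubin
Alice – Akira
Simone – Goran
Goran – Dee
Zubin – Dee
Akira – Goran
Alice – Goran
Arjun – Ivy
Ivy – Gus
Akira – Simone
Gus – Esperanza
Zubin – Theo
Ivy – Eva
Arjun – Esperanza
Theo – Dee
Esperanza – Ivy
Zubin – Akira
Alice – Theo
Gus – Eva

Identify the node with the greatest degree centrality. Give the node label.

Degrees — Akira:6, Alice:4, Arjun:6, Dee:6, Esperanza:5, Eva:4, Goran:7, Gus:5, Ivy:4, Nadia:3, Simone:5, Theo:6, Zubin:5.
The maximum is 7, attained only by Goran.

Goran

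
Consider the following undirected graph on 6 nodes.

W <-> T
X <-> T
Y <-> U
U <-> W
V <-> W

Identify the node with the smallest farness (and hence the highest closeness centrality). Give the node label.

Farness (sum of distances to all others) for each node — T:9, U:9, V:11, W:7, X:13, Y:13.
The smallest farness is 7, for W, so W has the highest closeness.

W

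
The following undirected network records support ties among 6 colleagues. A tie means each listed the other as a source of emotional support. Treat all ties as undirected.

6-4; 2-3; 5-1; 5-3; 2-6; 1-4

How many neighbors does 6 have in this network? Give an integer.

6 is directly tied to 2 and 4. That is 2 neighbors, so the degree of 6 is 2.

2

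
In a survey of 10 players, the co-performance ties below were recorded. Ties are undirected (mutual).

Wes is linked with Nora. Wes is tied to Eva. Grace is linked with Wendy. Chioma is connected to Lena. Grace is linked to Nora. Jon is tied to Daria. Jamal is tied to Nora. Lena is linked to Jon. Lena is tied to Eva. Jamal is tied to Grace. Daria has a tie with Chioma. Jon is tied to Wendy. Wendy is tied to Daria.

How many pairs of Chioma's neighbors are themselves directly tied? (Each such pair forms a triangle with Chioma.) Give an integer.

0

Chioma's neighbors are Daria and Lena, but none of them are tied to each other, so no triangle contains Chioma.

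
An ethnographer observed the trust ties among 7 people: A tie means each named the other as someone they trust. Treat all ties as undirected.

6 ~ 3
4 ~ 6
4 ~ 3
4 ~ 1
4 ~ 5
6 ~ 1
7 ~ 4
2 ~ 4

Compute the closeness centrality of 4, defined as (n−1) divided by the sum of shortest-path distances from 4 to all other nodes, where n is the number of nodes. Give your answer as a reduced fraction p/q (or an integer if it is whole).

1

Distances from 4: 1:1, 2:1, 3:1, 5:1, 6:1, 7:1. Sum = 6.
n = 7, so closeness = 6/6 = 1.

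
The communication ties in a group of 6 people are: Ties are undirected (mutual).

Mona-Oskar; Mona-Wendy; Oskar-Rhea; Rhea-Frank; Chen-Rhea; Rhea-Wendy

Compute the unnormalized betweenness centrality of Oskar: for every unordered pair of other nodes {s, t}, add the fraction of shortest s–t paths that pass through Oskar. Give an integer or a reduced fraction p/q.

Pairs whose geodesics pass through Oskar — Rhea–Mona: 1/2; Chen–Mona: 1/2; Frank–Mona: 1/2.
All other pairs contribute 0.
Summing the contributions gives betweenness(Oskar) = 3/2.

3/2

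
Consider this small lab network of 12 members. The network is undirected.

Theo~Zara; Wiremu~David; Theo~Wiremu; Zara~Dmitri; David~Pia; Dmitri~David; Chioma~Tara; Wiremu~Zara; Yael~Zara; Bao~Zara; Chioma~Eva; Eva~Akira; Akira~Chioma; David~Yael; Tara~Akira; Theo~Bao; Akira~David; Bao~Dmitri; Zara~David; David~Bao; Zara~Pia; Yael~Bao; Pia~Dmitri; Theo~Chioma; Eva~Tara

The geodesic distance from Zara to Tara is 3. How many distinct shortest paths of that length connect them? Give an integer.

The shortest distance is 3. The length-3 paths are: Zara–Theo–Chioma–Tara; Zara–David–Akira–Tara.
That gives 2 distinct shortest paths.

2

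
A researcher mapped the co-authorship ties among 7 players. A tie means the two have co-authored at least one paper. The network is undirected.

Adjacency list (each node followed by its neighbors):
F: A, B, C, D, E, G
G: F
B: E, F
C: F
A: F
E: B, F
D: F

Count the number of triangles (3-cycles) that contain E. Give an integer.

1

E's neighbors: B and F.
Neighbor pairs that are themselves tied: E–B–F. Each forms one triangle with E, for 1 in total.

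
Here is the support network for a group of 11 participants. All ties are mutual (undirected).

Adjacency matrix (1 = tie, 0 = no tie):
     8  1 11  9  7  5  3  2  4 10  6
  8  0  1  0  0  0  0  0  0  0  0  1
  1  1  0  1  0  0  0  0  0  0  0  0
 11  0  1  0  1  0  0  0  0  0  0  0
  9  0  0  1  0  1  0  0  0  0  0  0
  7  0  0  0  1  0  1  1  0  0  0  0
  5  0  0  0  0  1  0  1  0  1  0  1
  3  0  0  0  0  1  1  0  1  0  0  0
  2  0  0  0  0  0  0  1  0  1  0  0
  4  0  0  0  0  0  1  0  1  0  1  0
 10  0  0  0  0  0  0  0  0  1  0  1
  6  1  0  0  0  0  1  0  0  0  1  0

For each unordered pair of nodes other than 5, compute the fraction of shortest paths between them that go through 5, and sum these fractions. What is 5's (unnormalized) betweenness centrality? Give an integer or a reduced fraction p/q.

15

Pairs whose geodesics pass through 5 — 8–7: 1; 8–3: 1; 8–2: 2/3; 8–4: 1/2; 1–3: 1/2; 1–2: 2/4; 1–4: 1/2; 11–4: 1; 9–4: 1; 9–10: 2/2; 9–6: 1; 7–4: 1; 7–10: 2/2; 7–6: 1 … (+5 more pairs).
All other pairs contribute 0.
Summing the contributions gives betweenness(5) = 15.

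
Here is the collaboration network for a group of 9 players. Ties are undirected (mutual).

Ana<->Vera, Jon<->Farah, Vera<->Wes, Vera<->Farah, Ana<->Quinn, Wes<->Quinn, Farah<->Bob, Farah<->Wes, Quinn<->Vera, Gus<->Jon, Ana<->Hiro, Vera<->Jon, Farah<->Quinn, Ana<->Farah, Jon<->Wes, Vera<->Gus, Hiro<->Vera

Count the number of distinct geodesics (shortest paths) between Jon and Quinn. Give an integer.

3

The shortest distance is 2. The length-2 paths are: Jon–Wes–Quinn; Jon–Vera–Quinn; Jon–Farah–Quinn.
That gives 3 distinct shortest paths.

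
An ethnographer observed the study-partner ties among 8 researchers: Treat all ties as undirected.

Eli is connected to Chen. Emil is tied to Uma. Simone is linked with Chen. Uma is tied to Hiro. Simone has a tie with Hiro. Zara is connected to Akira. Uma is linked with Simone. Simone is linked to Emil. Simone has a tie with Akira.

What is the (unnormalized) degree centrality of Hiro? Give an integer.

Hiro is directly tied to Simone and Uma. That is 2 neighbors, so the degree of Hiro is 2.

2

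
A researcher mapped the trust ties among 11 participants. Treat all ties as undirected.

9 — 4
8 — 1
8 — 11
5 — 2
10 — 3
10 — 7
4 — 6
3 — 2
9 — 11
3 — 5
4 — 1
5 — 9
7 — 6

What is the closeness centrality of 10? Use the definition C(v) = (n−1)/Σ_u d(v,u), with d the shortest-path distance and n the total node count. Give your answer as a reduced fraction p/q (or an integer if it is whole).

Distances from 10: 1:4, 2:2, 3:1, 4:3, 5:2, 6:2, 7:1, 8:5, 9:3, 11:4. Sum = 27.
n = 11, so closeness = 10/27.

10/27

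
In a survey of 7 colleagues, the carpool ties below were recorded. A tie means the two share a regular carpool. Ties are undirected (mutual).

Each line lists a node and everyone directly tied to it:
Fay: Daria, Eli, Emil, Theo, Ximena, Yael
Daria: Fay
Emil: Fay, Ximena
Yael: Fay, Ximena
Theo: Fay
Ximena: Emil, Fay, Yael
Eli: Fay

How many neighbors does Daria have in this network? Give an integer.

Daria is directly tied to Fay. That is 1 neighbor, so the degree of Daria is 1.

1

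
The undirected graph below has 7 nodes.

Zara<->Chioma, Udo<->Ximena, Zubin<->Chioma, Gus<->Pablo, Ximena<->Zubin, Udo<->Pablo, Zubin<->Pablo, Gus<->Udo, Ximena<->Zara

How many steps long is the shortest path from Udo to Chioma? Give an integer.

3

One shortest route is Udo – Pablo – Zubin – Chioma, which uses 3 edges, and at distance 2 from Udo we only reach {Zara, Zubin}, which does not include Chioma. So d(Udo,Chioma) = 3.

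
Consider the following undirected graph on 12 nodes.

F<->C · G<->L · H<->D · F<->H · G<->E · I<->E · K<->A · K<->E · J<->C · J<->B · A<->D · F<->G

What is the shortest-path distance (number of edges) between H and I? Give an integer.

4

One shortest route is H – F – G – E – I, which uses 4 edges, and at distance 3 from H we only reach {E, J, K, L}, which does not include I. So d(H,I) = 4.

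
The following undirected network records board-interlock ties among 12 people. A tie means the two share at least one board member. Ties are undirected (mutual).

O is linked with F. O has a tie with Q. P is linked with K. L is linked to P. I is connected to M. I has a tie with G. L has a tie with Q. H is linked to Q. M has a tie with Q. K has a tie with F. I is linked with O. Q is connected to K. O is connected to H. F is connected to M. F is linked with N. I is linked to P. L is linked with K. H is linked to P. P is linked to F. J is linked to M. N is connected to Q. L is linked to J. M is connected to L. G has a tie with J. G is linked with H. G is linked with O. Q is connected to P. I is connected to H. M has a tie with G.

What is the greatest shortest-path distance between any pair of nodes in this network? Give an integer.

Eccentricity of each node (its greatest distance to any other): F:2, G:3, H:2, I:3, J:3, K:3, L:2, M:2, N:3, O:2, P:2, Q:2.
The maximum eccentricity is 3, realized for instance by the pair K–G via K – F – O – G. So the diameter is 3.

3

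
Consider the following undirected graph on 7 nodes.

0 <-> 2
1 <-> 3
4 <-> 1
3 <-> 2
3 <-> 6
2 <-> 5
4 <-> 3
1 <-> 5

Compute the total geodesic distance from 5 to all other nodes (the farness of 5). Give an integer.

Distances from 5: 0:2, 1:1, 2:1, 3:2, 4:2, 6:3.
Sum = 2 + 1 + 1 + 2 + 2 + 3 = 11.

11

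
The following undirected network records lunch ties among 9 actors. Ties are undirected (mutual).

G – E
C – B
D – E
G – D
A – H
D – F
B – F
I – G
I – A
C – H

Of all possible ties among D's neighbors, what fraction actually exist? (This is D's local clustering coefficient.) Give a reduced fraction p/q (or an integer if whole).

1/3

D's neighbors: E, F, and G (k = 3).
Possible neighbor pairs: C(3,2) = 3. Edges among them: E–G → e = 1.
Clustering(D) = 1/3.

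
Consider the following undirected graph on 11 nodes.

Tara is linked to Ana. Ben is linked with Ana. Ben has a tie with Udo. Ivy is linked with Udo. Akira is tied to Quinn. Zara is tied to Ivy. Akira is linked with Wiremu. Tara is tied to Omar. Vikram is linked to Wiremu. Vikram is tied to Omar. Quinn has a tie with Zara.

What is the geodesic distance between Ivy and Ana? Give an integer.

One shortest route is Ivy – Udo – Ben – Ana, which uses 3 edges, and at distance 2 from Ivy we only reach {Ben, Quinn}, which does not include Ana. So d(Ivy,Ana) = 3.

3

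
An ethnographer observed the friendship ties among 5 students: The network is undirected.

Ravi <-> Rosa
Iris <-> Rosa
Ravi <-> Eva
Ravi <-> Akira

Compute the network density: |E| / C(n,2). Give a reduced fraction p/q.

There are 4 edges and 5 nodes, so the maximum possible is C(5,2) = 10.
Density = 4/10 = 2/5.

2/5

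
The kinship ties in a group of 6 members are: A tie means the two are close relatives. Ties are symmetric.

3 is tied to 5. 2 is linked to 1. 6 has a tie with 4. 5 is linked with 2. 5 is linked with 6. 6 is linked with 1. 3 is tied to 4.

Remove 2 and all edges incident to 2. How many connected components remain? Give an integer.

1

2's neighbors (1 and 5) remain reachable from one another through other ties, so the rest of the network stays in one piece.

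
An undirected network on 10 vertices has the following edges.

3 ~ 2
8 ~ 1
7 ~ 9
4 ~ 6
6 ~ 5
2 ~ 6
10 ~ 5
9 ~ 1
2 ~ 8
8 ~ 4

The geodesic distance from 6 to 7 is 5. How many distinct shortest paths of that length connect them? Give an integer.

2

The shortest distance is 5. The length-5 paths are: 6–4–8–1–9–7; 6–2–8–1–9–7.
That gives 2 distinct shortest paths.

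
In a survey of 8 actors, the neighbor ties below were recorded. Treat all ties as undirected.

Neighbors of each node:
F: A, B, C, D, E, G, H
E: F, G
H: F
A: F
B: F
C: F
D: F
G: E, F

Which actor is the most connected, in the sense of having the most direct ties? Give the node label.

Degrees — A:1, B:1, C:1, D:1, E:2, F:7, G:2, H:1.
The maximum is 7, attained only by F.

F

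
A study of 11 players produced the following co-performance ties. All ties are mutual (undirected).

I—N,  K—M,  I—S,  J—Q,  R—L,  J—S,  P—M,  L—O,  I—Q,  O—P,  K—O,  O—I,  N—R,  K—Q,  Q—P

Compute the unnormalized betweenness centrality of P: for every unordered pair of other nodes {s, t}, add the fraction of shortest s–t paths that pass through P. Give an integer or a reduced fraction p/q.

31/6

Pairs whose geodesics pass through P — Q–L: 1/3; Q–O: 1/3; Q–M: 1/2; J–L: 1/4; J–O: 1/4; J–M: 1/2; S–M: 3/6; I–M: 2/4; N–M: 2/4; R–M: 1/2; L–M: 1/2; O–M: 1/2.
All other pairs contribute 0.
Summing the contributions gives betweenness(P) = 31/6.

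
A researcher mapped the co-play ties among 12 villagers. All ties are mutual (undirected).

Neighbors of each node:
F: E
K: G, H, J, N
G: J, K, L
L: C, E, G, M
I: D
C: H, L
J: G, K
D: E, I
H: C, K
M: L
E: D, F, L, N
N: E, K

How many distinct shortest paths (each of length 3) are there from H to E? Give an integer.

2

The shortest distance is 3. The length-3 paths are: H–K–N–E; H–C–L–E.
That gives 2 distinct shortest paths.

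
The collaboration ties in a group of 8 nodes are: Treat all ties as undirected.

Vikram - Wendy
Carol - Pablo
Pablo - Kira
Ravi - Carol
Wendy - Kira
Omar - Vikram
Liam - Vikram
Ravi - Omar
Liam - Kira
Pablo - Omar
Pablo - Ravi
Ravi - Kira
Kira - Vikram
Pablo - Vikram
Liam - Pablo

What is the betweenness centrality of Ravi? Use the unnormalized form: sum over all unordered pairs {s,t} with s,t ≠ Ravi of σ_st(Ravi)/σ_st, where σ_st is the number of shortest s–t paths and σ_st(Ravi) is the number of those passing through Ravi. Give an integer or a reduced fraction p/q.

5/3

Pairs whose geodesics pass through Ravi — Wendy–Carol: 1/3; Omar–Carol: 1/2; Omar–Kira: 1/3; Carol–Kira: 1/2.
All other pairs contribute 0.
Summing the contributions gives betweenness(Ravi) = 5/3.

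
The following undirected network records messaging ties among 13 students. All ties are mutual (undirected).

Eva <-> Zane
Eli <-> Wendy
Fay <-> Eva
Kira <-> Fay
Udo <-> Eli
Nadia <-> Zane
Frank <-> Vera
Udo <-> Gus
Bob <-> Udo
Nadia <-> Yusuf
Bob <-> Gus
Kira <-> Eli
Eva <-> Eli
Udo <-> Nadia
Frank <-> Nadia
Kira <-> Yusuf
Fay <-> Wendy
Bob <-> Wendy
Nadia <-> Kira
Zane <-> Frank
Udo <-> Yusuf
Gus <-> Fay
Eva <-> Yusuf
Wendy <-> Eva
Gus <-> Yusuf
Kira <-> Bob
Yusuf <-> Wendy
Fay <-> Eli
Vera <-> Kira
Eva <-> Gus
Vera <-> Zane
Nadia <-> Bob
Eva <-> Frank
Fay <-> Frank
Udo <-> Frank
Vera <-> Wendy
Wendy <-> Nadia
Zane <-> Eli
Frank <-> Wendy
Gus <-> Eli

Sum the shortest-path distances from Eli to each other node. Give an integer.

17

Distances from Eli: Bob:2, Eva:1, Fay:1, Frank:2, Gus:1, Kira:1, Nadia:2, Udo:1, Vera:2, Wendy:1, Yusuf:2, Zane:1.
Sum = 2 + 1 + 1 + 2 + 1 + 1 + 2 + 1 + 2 + 1 + 2 + 1 = 17.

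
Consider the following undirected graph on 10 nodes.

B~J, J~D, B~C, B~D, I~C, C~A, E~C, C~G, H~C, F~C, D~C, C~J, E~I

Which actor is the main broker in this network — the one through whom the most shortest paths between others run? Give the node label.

Unnormalized betweenness of each node: A:0, B:0, C:32, D:0, E:0, F:0, G:0, H:0, I:0, J:0.
C has the largest value, 32, making it the main broker — the node through which the most shortest paths run.

C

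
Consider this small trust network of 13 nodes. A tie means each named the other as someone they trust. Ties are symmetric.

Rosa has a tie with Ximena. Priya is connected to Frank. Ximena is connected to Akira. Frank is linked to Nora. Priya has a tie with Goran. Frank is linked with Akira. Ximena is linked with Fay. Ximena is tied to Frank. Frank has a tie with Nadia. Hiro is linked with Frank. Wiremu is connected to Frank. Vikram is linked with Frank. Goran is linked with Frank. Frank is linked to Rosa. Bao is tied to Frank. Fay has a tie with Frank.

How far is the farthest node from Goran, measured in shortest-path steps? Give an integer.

Distances from Goran: Akira:2, Bao:2, Fay:2, Frank:1, Hiro:2, Nadia:2, Nora:2, Priya:1, Rosa:2, Vikram:2, Wiremu:2, Ximena:2.
The largest is 2 (to Nadia, Bao, Fay, Ximena, Vikram, Akira, Wiremu, Hiro, Nora, and Rosa), so the eccentricity of Goran is 2.

2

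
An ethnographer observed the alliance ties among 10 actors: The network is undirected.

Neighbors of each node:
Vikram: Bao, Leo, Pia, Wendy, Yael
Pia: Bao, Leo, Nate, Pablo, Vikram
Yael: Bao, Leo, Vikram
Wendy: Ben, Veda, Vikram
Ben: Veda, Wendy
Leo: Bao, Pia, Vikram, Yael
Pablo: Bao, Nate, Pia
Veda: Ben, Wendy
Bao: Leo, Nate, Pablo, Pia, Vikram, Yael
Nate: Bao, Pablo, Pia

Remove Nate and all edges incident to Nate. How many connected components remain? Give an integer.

Nate's neighbors (Bao, Pablo, and Pia) remain reachable from one another through other ties, so the rest of the network stays in one piece.

1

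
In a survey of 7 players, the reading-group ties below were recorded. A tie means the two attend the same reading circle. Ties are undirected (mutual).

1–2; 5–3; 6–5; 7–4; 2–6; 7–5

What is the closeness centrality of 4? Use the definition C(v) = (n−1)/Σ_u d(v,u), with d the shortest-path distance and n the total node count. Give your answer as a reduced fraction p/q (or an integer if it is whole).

Distances from 4: 1:5, 2:4, 3:3, 5:2, 6:3, 7:1. Sum = 18.
n = 7, so closeness = 6/18 = 1/3.

1/3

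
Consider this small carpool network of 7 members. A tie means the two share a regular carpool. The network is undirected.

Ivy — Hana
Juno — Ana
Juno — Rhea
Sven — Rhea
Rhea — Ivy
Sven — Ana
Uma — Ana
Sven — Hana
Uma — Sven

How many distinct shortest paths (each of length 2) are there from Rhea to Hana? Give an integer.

The shortest distance is 2. The length-2 paths are: Rhea–Ivy–Hana; Rhea–Sven–Hana.
That gives 2 distinct shortest paths.

2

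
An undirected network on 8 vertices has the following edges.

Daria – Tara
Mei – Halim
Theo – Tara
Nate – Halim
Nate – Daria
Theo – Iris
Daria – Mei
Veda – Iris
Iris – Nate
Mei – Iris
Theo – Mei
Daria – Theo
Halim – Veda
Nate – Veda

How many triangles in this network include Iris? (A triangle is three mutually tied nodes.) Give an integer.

Iris's neighbors: Mei, Nate, Theo, and Veda.
Neighbor pairs that are themselves tied: Iris–Mei–Theo; Iris–Nate–Veda. Each forms one triangle with Iris, for 2 in total.

2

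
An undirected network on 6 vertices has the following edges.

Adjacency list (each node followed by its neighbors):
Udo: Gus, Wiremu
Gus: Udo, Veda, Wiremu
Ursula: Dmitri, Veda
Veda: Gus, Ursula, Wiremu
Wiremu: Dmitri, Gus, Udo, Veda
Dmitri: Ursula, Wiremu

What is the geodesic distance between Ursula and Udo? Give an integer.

3

One shortest route is Ursula – Dmitri – Wiremu – Udo, which uses 3 edges, and at distance 2 from Ursula we only reach {Gus, Wiremu}, which does not include Udo. So d(Ursula,Udo) = 3.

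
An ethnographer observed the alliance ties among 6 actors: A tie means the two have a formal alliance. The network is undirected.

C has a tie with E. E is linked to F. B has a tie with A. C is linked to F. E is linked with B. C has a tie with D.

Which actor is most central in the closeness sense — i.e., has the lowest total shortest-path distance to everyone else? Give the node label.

Farness (sum of distances to all others) for each node — A:13, B:9, C:8, D:12, E:7, F:9.
The smallest farness is 7, for E, so E has the highest closeness.

E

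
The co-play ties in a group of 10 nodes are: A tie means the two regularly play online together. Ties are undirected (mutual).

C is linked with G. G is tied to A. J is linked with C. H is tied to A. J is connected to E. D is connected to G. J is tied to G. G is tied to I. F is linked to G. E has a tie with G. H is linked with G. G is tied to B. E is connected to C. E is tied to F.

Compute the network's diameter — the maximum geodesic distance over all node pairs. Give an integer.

2

Eccentricity of each node (its greatest distance to any other): A:2, B:2, C:2, D:2, E:2, F:2, G:1, H:2, I:2, J:2.
The maximum eccentricity is 2, realized for instance by the pair C–A via C – G – A. So the diameter is 2.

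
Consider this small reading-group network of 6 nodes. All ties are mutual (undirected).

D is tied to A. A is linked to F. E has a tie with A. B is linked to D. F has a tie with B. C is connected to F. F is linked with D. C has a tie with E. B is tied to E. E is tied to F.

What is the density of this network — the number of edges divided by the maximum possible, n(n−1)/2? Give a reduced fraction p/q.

2/3

There are 10 edges and 6 nodes, so the maximum possible is C(6,2) = 15.
Density = 10/15 = 2/3.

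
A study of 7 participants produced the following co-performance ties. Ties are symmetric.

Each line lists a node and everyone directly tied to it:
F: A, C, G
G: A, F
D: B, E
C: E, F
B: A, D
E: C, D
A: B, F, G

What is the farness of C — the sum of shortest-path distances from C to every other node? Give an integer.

Distances from C: A:2, B:3, D:2, E:1, F:1, G:2.
Sum = 2 + 3 + 2 + 1 + 1 + 2 = 11.

11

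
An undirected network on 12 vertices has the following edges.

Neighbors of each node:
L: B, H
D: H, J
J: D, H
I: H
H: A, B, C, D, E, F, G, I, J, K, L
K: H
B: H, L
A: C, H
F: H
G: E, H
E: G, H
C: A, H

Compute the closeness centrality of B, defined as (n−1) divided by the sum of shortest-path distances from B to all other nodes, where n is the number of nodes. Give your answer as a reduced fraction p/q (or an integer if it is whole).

11/20

Distances from B: A:2, C:2, D:2, E:2, F:2, G:2, H:1, I:2, J:2, K:2, L:1. Sum = 20.
n = 12, so closeness = 11/20.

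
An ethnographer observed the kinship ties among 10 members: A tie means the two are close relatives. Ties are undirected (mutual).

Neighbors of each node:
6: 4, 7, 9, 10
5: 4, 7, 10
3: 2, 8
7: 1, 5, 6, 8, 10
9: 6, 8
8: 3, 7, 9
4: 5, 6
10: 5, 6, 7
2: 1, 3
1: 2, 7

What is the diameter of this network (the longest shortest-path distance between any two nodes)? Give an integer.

4

Eccentricity of each node (its greatest distance to any other): 1:3, 2:4, 3:4, 4:4, 5:3, 6:3, 7:2, 8:3, 9:3, 10:3.
The maximum eccentricity is 4, realized for instance by the pair 2–4 via 2 – 1 – 7 – 6 – 4. So the diameter is 4.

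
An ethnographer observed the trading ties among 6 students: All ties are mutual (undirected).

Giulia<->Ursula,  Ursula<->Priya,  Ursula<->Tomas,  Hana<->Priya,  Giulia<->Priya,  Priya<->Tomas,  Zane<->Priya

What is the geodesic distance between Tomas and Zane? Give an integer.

2

One shortest route is Tomas – Priya – Zane, which uses 2 edges, and Tomas and Zane are not directly tied, so nothing shorter exists. So d(Tomas,Zane) = 2.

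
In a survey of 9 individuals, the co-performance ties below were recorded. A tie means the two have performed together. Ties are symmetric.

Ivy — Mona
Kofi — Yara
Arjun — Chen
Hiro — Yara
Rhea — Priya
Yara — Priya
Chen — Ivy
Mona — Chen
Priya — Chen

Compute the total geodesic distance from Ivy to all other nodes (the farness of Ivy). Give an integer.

20

Distances from Ivy: Arjun:2, Chen:1, Hiro:4, Kofi:4, Mona:1, Priya:2, Rhea:3, Yara:3.
Sum = 2 + 1 + 4 + 4 + 1 + 2 + 3 + 3 = 20.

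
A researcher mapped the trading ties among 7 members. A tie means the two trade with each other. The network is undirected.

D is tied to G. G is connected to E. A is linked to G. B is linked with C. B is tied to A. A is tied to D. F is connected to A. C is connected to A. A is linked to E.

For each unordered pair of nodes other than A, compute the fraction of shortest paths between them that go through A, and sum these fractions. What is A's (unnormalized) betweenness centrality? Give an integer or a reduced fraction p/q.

Pairs whose geodesics pass through A — B–G: 1; B–D: 1; B–F: 1; B–E: 1; G–F: 1; G–C: 1; D–F: 1; D–C: 1; D–E: 1/2; F–C: 1; F–E: 1; C–E: 1.
All other pairs contribute 0.
Summing the contributions gives betweenness(A) = 23/2.

23/2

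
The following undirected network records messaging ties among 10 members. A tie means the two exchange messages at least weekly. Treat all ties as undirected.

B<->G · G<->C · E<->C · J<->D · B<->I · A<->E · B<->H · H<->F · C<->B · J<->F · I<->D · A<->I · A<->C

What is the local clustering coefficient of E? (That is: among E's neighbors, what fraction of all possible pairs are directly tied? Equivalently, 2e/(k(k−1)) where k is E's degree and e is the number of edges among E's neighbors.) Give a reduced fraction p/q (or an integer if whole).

1

E's neighbors: A and C (k = 2).
Possible neighbor pairs: C(2,2) = 1. Edges among them: A–C → e = 1.
Clustering(E) = 1/1.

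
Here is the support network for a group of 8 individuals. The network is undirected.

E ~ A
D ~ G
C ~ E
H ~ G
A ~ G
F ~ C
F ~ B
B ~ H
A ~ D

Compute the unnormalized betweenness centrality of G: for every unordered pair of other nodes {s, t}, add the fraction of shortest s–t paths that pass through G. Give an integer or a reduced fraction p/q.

11/2

Pairs whose geodesics pass through G — B–A: 1; B–D: 1; F–D: 1/2; E–H: 1; A–H: 1; D–H: 1.
All other pairs contribute 0.
Summing the contributions gives betweenness(G) = 11/2.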